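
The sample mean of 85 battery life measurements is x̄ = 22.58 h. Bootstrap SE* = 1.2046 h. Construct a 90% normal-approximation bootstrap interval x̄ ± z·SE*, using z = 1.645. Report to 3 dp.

(20.598, 24.562)

Margin = 1.645 × 1.2046 = 1.9816
Interval: 22.58 ± 1.9816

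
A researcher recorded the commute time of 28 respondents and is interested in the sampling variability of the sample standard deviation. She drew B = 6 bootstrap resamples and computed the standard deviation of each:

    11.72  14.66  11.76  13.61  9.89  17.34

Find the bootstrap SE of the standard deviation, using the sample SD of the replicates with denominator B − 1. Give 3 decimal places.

SE* = 2.633

Bootstrap SE is the standard deviation of the 6 replicate standard deviations.
Mean of replicates: (11.72 + 14.66 + 11.76 + 13.61 + 9.89 + 17.34) / 6 = 78.9800 / 6 = 13.1633
Sum of squared deviations: (−1.4433)² + (+1.4967)² + (−1.4033)² + (+0.4467)² + (−3.2733)² + (+4.1767)² = 34.6513
Variance = 34.6513 / 5 = 6.9303
SE* = √6.9303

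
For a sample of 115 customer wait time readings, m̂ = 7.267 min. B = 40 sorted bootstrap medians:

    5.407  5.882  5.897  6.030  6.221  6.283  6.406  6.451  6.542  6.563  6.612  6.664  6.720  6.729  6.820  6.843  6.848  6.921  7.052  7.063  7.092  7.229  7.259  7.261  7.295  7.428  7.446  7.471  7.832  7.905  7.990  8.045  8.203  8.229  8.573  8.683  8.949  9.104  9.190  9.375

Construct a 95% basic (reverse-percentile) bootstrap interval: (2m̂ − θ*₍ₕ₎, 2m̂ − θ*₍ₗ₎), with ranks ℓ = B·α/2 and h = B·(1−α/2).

Percentile endpoints at ranks 1 and 39: θ*₍1₎ = 5.407, θ*₍39₎ = 9.190.
Basic interval reflects these around m̂:
  lower = 2 × 7.267 − 9.190 = 5.344
  upper = 2 × 7.267 − 5.407 = 9.127

(5.344, 9.127)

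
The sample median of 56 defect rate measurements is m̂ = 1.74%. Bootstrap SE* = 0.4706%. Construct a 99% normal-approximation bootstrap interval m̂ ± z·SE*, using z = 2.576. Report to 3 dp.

(0.528, 2.952)

Margin = 2.576 × 0.4706 = 1.2123
Interval: 1.74 ± 1.2123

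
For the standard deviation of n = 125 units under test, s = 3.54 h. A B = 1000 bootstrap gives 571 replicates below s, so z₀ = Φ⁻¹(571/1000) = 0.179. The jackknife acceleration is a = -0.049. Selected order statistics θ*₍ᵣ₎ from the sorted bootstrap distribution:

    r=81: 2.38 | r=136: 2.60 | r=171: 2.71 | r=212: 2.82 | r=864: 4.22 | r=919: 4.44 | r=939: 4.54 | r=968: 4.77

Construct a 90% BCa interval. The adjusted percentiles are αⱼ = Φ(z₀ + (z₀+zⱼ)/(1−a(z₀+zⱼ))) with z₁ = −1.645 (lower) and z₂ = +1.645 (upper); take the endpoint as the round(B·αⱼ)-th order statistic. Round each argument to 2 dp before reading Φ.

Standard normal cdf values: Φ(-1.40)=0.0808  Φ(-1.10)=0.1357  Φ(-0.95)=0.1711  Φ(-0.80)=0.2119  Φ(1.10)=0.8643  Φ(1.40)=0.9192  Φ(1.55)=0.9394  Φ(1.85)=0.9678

Lower: z₀ + z₁ = 0.179 + (-1.645) = -1.466; 1 − a(z₀+z₁) = 1 − (-0.049)(-1.466) = 0.9282; argument = 0.179 + (-1.466)/0.9282 = -1.4005 → -1.40.
α₁ = Φ(-1.40) = 0.0808; rank = round(1000 × 0.0808) = 81; θ*₍81₎ = 2.38.
Upper: z₀ + z₂ = 1.824; 1 − a(z₀+z₂) = 1.0894; argument = 1.8534 → 1.85; α₂ = 0.9678; rank = 968; θ*₍968₎ = 4.77.

(2.38, 4.77)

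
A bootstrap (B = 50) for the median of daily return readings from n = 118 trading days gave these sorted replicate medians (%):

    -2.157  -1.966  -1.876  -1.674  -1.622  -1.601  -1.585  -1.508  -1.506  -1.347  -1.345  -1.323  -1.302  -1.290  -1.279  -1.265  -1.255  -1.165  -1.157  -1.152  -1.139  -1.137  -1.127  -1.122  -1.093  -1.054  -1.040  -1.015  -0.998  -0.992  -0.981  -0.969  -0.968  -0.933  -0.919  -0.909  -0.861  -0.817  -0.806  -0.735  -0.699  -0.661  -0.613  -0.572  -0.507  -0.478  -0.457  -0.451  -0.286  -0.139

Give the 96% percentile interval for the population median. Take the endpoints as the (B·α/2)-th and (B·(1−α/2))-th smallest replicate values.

α = 0.04; lower rank = 50 × 0.020 = 1; upper rank = 50 × 0.980 = 49.
The 1st smallest replicate is -2.157; the 49th is -0.286.

(-2.157, -0.286)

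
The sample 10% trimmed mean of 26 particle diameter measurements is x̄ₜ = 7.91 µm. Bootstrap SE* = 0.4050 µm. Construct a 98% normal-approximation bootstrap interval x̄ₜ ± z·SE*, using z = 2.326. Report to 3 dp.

(6.968, 8.852)

Margin = 2.326 × 0.4050 = 0.9420
Interval: 7.91 ± 0.9420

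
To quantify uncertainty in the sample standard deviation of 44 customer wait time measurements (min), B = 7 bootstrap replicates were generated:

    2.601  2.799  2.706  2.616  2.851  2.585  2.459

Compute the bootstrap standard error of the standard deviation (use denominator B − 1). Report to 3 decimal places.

Bootstrap SE is the standard deviation of the 7 replicate standard deviations.
Mean of replicates: (2.601 + 2.799 + 2.706 + 2.616 + 2.851 + 2.585 + 2.459) / 7 = 18.6170 / 7 = 2.6596
Sum of squared deviations: (−0.0586)² + (+0.1394)² + (+0.0464)² + (−0.0436)² + (+0.1914)² + (−0.0746)² + (−0.2006)² = 0.1094
Variance = 0.1094 / 6 = 0.0182
SE* = √0.0182

SE* = 0.135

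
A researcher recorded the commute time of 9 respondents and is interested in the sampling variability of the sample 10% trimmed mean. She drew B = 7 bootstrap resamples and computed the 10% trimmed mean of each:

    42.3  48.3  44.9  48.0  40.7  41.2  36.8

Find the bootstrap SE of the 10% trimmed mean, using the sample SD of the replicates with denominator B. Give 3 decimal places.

Bootstrap SE is the standard deviation of the 7 replicate 10% trimmed means.
Mean of replicates: (42.3 + 48.3 + 44.9 + 48.0 + 40.7 + 41.2 + 36.8) / 7 = 302.2000 / 7 = 43.1714
Sum of squared deviations: (−0.8714)² + (+5.1286)² + (+1.7286)² + (+4.8286)² + (−2.4714)² + (−1.9714)² + (−6.3714)² = 103.9543
Variance = 103.9543 / 7 = 14.8506
SE* = √14.8506

SE* = 3.854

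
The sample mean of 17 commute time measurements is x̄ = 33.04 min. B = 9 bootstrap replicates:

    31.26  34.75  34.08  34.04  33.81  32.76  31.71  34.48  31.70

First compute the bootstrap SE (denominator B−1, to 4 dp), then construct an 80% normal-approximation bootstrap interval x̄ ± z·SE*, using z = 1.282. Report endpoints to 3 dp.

(31.325, 34.755)

Mean of replicates = 33.1767; sum of squared deviations = 14.3154; SE* = √(14.3154/8) = 1.3377
Margin = 1.282 × 1.3377 = 1.7149
Interval: 33.04 ± 1.7149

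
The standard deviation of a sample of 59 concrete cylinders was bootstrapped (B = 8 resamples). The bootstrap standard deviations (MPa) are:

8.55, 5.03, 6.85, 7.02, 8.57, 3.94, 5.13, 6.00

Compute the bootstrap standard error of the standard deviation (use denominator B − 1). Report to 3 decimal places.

SE* = 1.674

Bootstrap SE is the standard deviation of the 8 replicate standard deviations.
Mean of replicates: (8.55 + 5.03 + 6.85 + 7.02 + 8.57 + 3.94 + 5.13 + 6.00) / 8 = 51.0900 / 8 = 6.3863
Sum of squared deviations: (+2.1638)² + (−1.3563)² + (+0.4637)² + (+0.6337)² + (+2.1837)² + (−2.4463)² + (−1.2563)² + (−0.3863)² = 19.6182
Variance = 19.6182 / 7 = 2.8026
SE* = √2.8026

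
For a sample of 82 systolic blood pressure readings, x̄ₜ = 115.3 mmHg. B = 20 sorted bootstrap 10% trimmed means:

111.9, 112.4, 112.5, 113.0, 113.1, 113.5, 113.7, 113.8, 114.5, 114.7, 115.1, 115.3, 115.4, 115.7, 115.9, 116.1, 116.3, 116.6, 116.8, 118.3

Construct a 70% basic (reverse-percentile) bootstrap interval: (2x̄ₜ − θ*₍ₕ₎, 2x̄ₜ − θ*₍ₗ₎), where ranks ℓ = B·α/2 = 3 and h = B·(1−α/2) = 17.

(114.3, 118.1)

Percentile endpoints at ranks 3 and 17: θ*₍3₎ = 112.5, θ*₍17₎ = 116.3.
Basic interval reflects these around x̄ₜ:
  lower = 2 × 115.3 − 116.3 = 114.3
  upper = 2 × 115.3 − 112.5 = 118.1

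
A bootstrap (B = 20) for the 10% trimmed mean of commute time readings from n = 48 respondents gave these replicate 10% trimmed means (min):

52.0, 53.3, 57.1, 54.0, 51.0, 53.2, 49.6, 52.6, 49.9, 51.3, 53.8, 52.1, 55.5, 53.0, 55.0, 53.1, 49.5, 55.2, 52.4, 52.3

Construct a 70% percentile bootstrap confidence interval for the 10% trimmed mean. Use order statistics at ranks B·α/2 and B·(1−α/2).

Sorted replicates: 49.5, 49.6, 49.9, 51.0, 51.3, 52.0, 52.1, 52.3, 52.4, 52.6, 53.0, 53.1, 53.2, 53.3, 53.8, 54.0, 55.0, 55.2, 55.5, 57.1
α = 0.30; lower rank = 20 × 0.150 = 3; upper rank = 20 × 0.850 = 17.
The 3rd smallest replicate is 49.9; the 17th is 55.0.

(49.9, 55.0)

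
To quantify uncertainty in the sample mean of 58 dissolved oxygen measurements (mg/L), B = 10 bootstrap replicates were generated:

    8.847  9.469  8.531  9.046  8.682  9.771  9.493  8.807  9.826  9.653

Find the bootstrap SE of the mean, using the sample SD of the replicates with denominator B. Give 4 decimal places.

Bootstrap SE is the standard deviation of the 10 replicate means.
Mean of replicates: (8.847 + 9.469 + 8.531 + 9.046 + 8.682 + 9.771 + 9.493 + 8.807 + 9.826 + 9.653) / 10 = 92.12500 / 10 = 9.21250
Sum of squared deviations: (−0.36550)² + (+0.25650)² + (−0.68150)² + (−0.16650)² + (−0.53050)² + (+0.55850)² + (+0.28050)² + (−0.40550)² + (+0.61350)² + (+0.44050)² = 2.09843
Variance = 2.09843 / 10 = 0.20984
SE* = √0.20984

SE* = 0.4581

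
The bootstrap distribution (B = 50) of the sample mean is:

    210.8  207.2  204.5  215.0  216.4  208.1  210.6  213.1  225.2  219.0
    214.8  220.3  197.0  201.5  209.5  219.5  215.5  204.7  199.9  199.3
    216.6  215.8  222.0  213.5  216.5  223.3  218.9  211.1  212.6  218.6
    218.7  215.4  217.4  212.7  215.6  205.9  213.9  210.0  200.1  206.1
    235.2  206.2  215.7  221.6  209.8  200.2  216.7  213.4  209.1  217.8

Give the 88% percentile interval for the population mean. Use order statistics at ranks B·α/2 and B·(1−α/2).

Sorted replicates: 197.0, 199.3, 199.9, 200.1, 200.2, 201.5, 204.5, 204.7, 205.9, 206.1, 206.2, 207.2, 208.1, 209.1, 209.5, 209.8, 210.0, 210.6, 210.8, 211.1, 212.6, 212.7, 213.1, 213.4, 213.5, 213.9, 214.8, 215.0, 215.4, 215.5, 215.6, 215.7, 215.8, 216.4, 216.5, 216.6, 216.7, 217.4, 217.8, 218.6, 218.7, 218.9, 219.0, 219.5, 220.3, 221.6, 222.0, 223.3, 225.2, 235.2
α = 0.12; lower rank = 50 × 0.060 = 3; upper rank = 50 × 0.940 = 47.
The 3rd smallest replicate is 199.9; the 47th is 222.0.

(199.9, 222.0)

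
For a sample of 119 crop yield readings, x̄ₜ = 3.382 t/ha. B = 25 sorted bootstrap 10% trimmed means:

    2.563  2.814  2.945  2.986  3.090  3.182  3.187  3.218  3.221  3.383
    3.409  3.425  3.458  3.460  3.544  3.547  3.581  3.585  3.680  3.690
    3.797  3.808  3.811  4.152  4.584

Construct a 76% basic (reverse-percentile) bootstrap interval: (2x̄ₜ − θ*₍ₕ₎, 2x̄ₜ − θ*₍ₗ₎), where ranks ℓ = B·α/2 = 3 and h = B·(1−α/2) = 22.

Percentile endpoints at ranks 3 and 22: θ*₍3₎ = 2.945, θ*₍22₎ = 3.808.
Basic interval reflects these around x̄ₜ:
  lower = 2 × 3.382 − 3.808 = 2.956
  upper = 2 × 3.382 − 2.945 = 3.819

(2.956, 3.819)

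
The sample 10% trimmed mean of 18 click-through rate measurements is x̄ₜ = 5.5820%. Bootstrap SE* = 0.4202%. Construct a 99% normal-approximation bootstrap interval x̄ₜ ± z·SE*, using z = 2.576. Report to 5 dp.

(4.49956, 6.66444)

Margin = 2.576 × 0.4202 = 1.082435
Interval: 5.5820 ± 1.082435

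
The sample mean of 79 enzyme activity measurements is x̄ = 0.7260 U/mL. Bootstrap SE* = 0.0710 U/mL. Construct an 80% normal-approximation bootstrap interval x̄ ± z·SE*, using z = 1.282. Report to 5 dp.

Margin = 1.282 × 0.0710 = 0.091022
Interval: 0.7260 ± 0.091022

(0.63498, 0.81702)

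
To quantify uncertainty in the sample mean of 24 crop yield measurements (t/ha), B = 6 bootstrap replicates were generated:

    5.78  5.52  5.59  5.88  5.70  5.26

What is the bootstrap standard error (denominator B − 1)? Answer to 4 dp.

SE* = 0.2191

Bootstrap SE is the standard deviation of the 6 replicate means.
Mean of replicates: (5.78 + 5.52 + 5.59 + 5.88 + 5.70 + 5.26) / 6 = 33.73000 / 6 = 5.62167
Sum of squared deviations: (+0.15833)² + (−0.10167)² + (−0.03167)² + (+0.25833)² + (+0.07833)² + (−0.36167)² = 0.24008
Variance = 0.24008 / 5 = 0.04802
SE* = √0.04802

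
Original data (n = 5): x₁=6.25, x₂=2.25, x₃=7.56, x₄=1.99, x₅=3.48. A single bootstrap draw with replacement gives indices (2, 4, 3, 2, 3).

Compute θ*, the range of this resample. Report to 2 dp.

θ* = 5.57

Resample values: 2.25, 1.99, 7.56, 2.25, 7.56.
Range = 7.56 − 1.99 = 5.57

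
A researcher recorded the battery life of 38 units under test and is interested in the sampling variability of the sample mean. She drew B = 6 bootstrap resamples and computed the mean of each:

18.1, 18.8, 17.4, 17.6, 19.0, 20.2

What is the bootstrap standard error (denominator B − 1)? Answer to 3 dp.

SE* = 1.040

Bootstrap SE is the standard deviation of the 6 replicate means.
Mean of replicates: (18.1 + 18.8 + 17.4 + 17.6 + 19.0 + 20.2) / 6 = 111.1000 / 6 = 18.5167
Sum of squared deviations: (−0.4167)² + (+0.2833)² + (−1.1167)² + (−0.9167)² + (+0.4833)² + (+1.6833)² = 5.4083
Variance = 5.4083 / 5 = 1.0817
SE* = √1.0817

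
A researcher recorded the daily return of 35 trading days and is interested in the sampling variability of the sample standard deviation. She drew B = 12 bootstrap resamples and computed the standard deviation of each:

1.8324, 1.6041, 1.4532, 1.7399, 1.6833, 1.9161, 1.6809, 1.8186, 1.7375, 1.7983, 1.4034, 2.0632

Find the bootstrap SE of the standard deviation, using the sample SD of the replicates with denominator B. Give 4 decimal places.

SE* = 0.1762

Bootstrap SE is the standard deviation of the 12 replicate standard deviations.
Mean of replicates: (1.8324 + 1.6041 + 1.4532 + 1.7399 + 1.6833 + 1.9161 + 1.6809 + 1.8186 + 1.7375 + 1.7983 + 1.4034 + 2.0632) / 12 = 20.73090 / 12 = 1.72758
Sum of squared deviations: (+0.10482)² + (−0.12348)² + (−0.27438)² + (+0.01232)² + (−0.04428)² + (+0.18852)² + (−0.04668)² + (+0.09102)² + (+0.00992)² + (+0.07072)² + (−0.32418)² + (+0.33563)² = 0.37247
Variance = 0.37247 / 12 = 0.03104
SE* = √0.03104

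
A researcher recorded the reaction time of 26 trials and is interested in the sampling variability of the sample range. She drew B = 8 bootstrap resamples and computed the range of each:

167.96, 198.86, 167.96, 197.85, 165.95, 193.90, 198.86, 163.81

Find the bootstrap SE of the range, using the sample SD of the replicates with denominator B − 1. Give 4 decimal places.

Bootstrap SE is the standard deviation of the 8 replicate ranges.
Mean of replicates: (167.96 + 198.86 + 167.96 + 197.85 + 165.95 + 193.90 + 198.86 + 163.81) / 8 = 1455.15000 / 8 = 181.89375
Sum of squared deviations: (−13.93375)² + (+16.96625)² + (−13.93375)² + (+15.95625)² + (−15.94375)² + (+12.00625)² + (+16.96625)² + (−18.08375)² = 1943.98319
Variance = 1943.98319 / 7 = 277.71188
SE* = √277.71188

SE* = 16.6647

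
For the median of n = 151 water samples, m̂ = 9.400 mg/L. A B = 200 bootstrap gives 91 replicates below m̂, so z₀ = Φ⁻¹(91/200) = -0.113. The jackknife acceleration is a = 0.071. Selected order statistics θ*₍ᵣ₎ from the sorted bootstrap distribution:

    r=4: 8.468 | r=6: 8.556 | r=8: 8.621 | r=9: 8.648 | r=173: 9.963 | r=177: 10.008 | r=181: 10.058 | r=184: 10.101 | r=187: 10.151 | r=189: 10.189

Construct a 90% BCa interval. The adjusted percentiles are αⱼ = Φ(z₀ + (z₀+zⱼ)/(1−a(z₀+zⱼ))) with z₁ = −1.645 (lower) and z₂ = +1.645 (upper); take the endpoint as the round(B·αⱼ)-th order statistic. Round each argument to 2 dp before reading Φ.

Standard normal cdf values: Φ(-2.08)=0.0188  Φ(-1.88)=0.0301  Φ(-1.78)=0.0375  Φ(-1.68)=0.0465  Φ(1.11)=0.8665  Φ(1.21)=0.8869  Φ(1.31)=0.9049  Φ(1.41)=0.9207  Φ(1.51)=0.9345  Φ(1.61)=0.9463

Lower: z₀ + z₁ = -0.113 + (-1.645) = -1.758; 1 − a(z₀+z₁) = 1 − (0.071)(-1.758) = 1.1248; argument = -0.113 + (-1.758)/1.1248 = -1.6759 → -1.68.
α₁ = Φ(-1.68) = 0.0465; rank = round(200 × 0.0465) = 9; θ*₍9₎ = 8.648.
Upper: z₀ + z₂ = 1.532; 1 − a(z₀+z₂) = 0.8912; argument = 1.6060 → 1.61; α₂ = 0.9463; rank = 189; θ*₍189₎ = 10.189.

(8.648, 10.189)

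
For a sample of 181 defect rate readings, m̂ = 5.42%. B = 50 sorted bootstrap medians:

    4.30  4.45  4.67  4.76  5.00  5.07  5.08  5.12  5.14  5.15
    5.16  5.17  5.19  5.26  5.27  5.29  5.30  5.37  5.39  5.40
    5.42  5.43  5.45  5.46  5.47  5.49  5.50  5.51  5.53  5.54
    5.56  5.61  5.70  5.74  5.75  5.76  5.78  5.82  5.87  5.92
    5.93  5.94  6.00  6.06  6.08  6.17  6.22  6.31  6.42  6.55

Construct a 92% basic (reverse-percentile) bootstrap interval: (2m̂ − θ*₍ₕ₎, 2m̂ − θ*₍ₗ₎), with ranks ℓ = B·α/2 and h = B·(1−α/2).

(4.53, 6.39)

Percentile endpoints at ranks 2 and 48: θ*₍2₎ = 4.45, θ*₍48₎ = 6.31.
Basic interval reflects these around m̂:
  lower = 2 × 5.42 − 6.31 = 4.53
  upper = 2 × 5.42 − 4.45 = 6.39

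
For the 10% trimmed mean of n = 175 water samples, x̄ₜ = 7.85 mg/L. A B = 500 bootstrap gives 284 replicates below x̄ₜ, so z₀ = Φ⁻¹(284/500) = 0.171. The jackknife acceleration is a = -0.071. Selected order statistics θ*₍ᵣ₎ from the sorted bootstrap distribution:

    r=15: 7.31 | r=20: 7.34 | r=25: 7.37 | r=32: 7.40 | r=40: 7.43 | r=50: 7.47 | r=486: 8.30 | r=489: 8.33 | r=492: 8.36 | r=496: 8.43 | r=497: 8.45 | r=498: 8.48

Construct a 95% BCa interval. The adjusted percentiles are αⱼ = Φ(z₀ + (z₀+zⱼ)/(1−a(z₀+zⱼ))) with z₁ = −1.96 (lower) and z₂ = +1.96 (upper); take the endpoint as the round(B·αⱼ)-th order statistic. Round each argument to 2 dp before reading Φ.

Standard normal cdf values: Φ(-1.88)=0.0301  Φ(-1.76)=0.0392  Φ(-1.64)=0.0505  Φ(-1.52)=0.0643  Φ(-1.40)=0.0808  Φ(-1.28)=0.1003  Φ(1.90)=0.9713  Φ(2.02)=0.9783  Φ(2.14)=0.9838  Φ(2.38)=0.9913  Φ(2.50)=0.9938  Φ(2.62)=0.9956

(7.31, 8.33)

Lower: z₀ + z₁ = 0.171 + (-1.960) = -1.789; 1 − a(z₀+z₁) = 1 − (-0.071)(-1.789) = 0.8730; argument = 0.171 + (-1.789)/0.8730 = -1.8783 → -1.88.
α₁ = Φ(-1.88) = 0.0301; rank = round(500 × 0.0301) = 15; θ*₍15₎ = 7.31.
Upper: z₀ + z₂ = 2.131; 1 − a(z₀+z₂) = 1.1513; argument = 2.0219 → 2.02; α₂ = 0.9783; rank = 489; θ*₍489₎ = 8.33.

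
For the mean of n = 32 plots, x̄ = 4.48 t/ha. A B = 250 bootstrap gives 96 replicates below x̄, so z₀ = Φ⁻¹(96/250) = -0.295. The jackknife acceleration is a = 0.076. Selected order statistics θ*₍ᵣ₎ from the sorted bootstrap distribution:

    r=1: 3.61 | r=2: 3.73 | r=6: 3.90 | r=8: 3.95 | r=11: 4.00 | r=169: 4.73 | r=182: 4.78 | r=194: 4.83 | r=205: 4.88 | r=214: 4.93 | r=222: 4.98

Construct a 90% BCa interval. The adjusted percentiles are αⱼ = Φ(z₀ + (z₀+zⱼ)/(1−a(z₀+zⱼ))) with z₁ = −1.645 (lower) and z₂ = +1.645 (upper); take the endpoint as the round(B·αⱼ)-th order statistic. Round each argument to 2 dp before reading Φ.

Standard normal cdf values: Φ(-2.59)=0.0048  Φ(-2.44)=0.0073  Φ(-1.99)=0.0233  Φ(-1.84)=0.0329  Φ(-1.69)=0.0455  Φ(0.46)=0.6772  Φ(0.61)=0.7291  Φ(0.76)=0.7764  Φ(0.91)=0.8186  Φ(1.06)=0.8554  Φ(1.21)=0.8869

Lower: z₀ + z₁ = -0.295 + (-1.645) = -1.940; 1 − a(z₀+z₁) = 1 − (0.076)(-1.940) = 1.1474; argument = -0.295 + (-1.940)/1.1474 = -1.9857 → -1.99.
α₁ = Φ(-1.99) = 0.0233; rank = round(250 × 0.0233) = 6; θ*₍6₎ = 3.90.
Upper: z₀ + z₂ = 1.350; 1 − a(z₀+z₂) = 0.8974; argument = 1.2093 → 1.21; α₂ = 0.8869; rank = 222; θ*₍222₎ = 4.98.

(3.90, 4.98)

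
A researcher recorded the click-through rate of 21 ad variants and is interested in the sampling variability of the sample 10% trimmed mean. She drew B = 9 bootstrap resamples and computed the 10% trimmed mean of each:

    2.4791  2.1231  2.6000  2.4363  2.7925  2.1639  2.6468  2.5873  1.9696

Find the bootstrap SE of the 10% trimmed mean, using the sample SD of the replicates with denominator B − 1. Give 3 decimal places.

Bootstrap SE is the standard deviation of the 9 replicate 10% trimmed means.
Mean of replicates: (2.4791 + 2.1231 + 2.6000 + 2.4363 + 2.7925 + 2.1639 + 2.6468 + 2.5873 + 1.9696) / 9 = 21.79860 / 9 = 2.42207
Sum of squared deviations: (+0.05703)² + (−0.29897)² + (+0.17793)² + (+0.01423)² + (+0.37043)² + (−0.25817)² + (+0.22473)² + (+0.16523)² + (−0.45247)² = 0.61090
Variance = 0.61090 / 8 = 0.07636
SE* = √0.07636

SE* = 0.276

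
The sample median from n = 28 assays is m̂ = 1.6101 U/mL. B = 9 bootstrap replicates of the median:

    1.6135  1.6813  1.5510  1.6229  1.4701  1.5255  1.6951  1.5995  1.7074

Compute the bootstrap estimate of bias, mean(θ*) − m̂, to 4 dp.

mean(θ*) = (1.6135 + 1.6813 + 1.5510 + 1.6229 + 1.4701 + 1.5255 + 1.6951 + 1.5995 + 1.7074) / 9 = 1.60737
bias = 1.60737 − 1.6101

bias = −0.0027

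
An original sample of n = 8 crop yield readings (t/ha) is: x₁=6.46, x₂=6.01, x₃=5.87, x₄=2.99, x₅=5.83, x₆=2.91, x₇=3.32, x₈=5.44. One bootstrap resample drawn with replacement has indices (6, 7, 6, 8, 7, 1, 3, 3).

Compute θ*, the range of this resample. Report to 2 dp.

θ* = 3.55

Resample values: 2.91, 3.32, 2.91, 5.44, 3.32, 6.46, 5.87, 5.87.
Range = 6.46 − 2.91 = 3.55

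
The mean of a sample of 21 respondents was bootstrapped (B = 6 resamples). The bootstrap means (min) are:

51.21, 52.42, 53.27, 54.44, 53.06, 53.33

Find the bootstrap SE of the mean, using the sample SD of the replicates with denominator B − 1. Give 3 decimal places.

Bootstrap SE is the standard deviation of the 6 replicate means.
Mean of replicates: (51.21 + 52.42 + 53.27 + 54.44 + 53.06 + 53.33) / 6 = 317.7300 / 6 = 52.9550
Sum of squared deviations: (−1.7450)² + (−0.5350)² + (+0.3150)² + (+1.4850)² + (+0.1050)² + (+0.3750)² = 5.7873
Variance = 5.7873 / 5 = 1.1575
SE* = √1.1575

SE* = 1.076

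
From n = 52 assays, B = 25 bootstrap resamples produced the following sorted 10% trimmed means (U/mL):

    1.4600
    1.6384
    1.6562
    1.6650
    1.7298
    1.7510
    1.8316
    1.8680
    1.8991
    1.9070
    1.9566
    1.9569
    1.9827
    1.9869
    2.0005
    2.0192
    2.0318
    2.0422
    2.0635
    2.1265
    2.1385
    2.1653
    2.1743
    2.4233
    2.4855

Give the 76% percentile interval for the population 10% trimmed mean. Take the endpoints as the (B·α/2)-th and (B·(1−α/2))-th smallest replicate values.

α = 0.24; lower rank = 25 × 0.120 = 3; upper rank = 25 × 0.880 = 22.
The 3rd smallest replicate is 1.6562; the 22nd is 2.1653.

(1.6562, 2.1653)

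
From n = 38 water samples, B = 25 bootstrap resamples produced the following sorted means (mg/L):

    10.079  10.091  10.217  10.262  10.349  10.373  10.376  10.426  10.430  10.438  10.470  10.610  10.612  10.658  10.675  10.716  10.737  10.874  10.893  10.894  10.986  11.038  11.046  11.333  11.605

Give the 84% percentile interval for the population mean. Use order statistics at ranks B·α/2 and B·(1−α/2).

α = 0.16; lower rank = 25 × 0.080 = 2; upper rank = 25 × 0.920 = 23.
The 2nd smallest replicate is 10.091; the 23rd is 11.046.

(10.091, 11.046)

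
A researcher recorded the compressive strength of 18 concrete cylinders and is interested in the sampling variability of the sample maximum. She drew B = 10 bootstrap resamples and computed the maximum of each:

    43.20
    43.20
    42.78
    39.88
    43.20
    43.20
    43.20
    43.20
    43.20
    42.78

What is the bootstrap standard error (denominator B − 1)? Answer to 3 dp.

SE* = 1.035

Bootstrap SE is the standard deviation of the 10 replicate maximums.
Mean of replicates: (43.20 + 43.20 + 42.78 + 39.88 + 43.20 + 43.20 + 43.20 + 43.20 + 43.20 + 42.78) / 10 = 427.8400 / 10 = 42.7840
Sum of squared deviations: (+0.4160)² + (+0.4160)² + (−0.0040)² + (−2.9040)² + (+0.4160)² + (+0.4160)² + (+0.4160)² + (+0.4160)² + (+0.4160)² + (−0.0040)² = 9.6446
Variance = 9.6446 / 9 = 1.0716
SE* = √1.0716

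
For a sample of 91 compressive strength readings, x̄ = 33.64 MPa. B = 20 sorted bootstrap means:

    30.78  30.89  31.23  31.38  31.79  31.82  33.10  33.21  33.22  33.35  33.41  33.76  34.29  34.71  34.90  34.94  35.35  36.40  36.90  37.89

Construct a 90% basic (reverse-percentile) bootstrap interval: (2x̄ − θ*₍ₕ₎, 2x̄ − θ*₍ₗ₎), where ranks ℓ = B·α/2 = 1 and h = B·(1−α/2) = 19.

Percentile endpoints at ranks 1 and 19: θ*₍1₎ = 30.78, θ*₍19₎ = 36.90.
Basic interval reflects these around x̄:
  lower = 2 × 33.64 − 36.90 = 30.38
  upper = 2 × 33.64 − 30.78 = 36.50

(30.38, 36.50)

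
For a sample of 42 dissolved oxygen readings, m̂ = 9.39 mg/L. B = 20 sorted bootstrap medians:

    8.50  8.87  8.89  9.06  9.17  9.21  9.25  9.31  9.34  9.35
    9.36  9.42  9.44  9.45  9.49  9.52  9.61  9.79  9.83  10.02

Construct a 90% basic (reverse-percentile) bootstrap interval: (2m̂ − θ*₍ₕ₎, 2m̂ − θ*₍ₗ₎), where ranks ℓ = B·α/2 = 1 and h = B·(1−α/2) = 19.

(8.95, 10.28)

Percentile endpoints at ranks 1 and 19: θ*₍1₎ = 8.50, θ*₍19₎ = 9.83.
Basic interval reflects these around m̂:
  lower = 2 × 9.39 − 9.83 = 8.95
  upper = 2 × 9.39 − 8.50 = 10.28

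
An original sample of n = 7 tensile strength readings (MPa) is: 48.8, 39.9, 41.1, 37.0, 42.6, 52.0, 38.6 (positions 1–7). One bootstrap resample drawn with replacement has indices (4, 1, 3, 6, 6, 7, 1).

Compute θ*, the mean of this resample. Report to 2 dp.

Resample values: 37.0, 48.8, 41.1, 52.0, 52.0, 38.6, 48.8.
Mean = (37.0 + 48.8 + 41.1 + 52.0 + 52.0 + 38.6 + 48.8) / 7 = 318.30 / 7 = 45.47

θ* = 45.47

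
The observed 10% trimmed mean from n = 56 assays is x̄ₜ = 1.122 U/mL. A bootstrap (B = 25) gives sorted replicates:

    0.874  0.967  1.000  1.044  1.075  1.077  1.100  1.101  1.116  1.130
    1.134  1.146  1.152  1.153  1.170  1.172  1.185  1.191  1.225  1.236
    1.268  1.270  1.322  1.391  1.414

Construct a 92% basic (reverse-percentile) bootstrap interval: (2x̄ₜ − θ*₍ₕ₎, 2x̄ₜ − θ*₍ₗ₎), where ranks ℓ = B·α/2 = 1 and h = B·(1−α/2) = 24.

(0.853, 1.370)

Percentile endpoints at ranks 1 and 24: θ*₍1₎ = 0.874, θ*₍24₎ = 1.391.
Basic interval reflects these around x̄ₜ:
  lower = 2 × 1.122 − 1.391 = 0.853
  upper = 2 × 1.122 − 0.874 = 1.370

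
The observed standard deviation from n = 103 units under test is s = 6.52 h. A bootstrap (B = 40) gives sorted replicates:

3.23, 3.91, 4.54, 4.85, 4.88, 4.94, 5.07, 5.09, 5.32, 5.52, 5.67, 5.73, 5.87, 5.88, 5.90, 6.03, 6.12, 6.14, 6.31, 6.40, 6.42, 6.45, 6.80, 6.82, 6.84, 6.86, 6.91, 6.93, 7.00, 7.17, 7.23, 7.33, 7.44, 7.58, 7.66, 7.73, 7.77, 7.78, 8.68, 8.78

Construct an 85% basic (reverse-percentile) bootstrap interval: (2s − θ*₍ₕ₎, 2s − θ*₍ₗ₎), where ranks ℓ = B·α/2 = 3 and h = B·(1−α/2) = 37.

(5.27, 8.50)

Percentile endpoints at ranks 3 and 37: θ*₍3₎ = 4.54, θ*₍37₎ = 7.77.
Basic interval reflects these around s:
  lower = 2 × 6.52 − 7.77 = 5.27
  upper = 2 × 6.52 − 4.54 = 8.50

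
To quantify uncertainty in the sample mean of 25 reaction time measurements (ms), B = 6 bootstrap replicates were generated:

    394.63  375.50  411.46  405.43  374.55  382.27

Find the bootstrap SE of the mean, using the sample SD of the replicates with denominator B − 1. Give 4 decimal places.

Bootstrap SE is the standard deviation of the 6 replicate means.
Mean of replicates: (394.63 + 375.50 + 411.46 + 405.43 + 374.55 + 382.27) / 6 = 2343.84000 / 6 = 390.64000
Sum of squared deviations: (+3.99000)² + (−15.14000)² + (+20.82000)² + (+14.79000)² + (−16.09000)² + (−8.37000)² = 1226.30120
Variance = 1226.30120 / 5 = 245.26024
SE* = √245.26024

SE* = 15.6608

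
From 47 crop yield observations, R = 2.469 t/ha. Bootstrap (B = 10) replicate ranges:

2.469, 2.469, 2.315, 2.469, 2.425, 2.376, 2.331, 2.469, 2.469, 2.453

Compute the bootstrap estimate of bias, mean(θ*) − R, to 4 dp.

bias = −0.0445

mean(θ*) = (2.469 + 2.469 + 2.315 + 2.469 + 2.425 + 2.376 + 2.331 + 2.469 + 2.469 + 2.453) / 10 = 2.42450
bias = 2.42450 − 2.469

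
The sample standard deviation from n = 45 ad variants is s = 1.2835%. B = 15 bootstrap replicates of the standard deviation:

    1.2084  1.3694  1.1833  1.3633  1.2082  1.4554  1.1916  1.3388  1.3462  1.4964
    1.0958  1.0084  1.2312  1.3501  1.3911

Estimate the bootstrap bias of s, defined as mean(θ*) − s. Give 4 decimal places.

bias = −0.0010

mean(θ*) = (1.2084 + 1.3694 + 1.1833 + 1.3633 + 1.2082 + 1.4554 + 1.1916 + 1.3388 + 1.3462 + 1.4964 + 1.0958 + 1.0084 + 1.2312 + 1.3501 + 1.3911) / 15 = 1.28251
bias = 1.28251 − 1.2835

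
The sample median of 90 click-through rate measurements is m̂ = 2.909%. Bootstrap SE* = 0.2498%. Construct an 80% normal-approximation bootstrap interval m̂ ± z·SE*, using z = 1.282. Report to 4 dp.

Margin = 1.282 × 0.2498 = 0.32024
Interval: 2.909 ± 0.32024

(2.5888, 3.2292)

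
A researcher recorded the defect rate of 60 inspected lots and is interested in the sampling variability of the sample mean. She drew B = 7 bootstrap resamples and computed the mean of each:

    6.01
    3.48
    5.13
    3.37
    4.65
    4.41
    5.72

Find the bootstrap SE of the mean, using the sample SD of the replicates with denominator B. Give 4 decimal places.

Bootstrap SE is the standard deviation of the 7 replicate means.
Mean of replicates: (6.01 + 3.48 + 5.13 + 3.37 + 4.65 + 4.41 + 5.72) / 7 = 32.77000 / 7 = 4.68143
Sum of squared deviations: (+1.32857)² + (−1.20143)² + (+0.44857)² + (−1.31143)² + (−0.03143)² + (−0.27143)² + (+1.03857)² = 6.28289
Variance = 6.28289 / 7 = 0.89756
SE* = √0.89756

SE* = 0.9474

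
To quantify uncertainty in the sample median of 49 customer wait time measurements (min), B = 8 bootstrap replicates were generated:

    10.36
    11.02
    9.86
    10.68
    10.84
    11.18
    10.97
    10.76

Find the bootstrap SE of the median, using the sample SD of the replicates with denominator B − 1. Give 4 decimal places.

Bootstrap SE is the standard deviation of the 8 replicate medians.
Mean of replicates: (10.36 + 11.02 + 9.86 + 10.68 + 10.84 + 11.18 + 10.97 + 10.76) / 8 = 85.67000 / 8 = 10.70875
Sum of squared deviations: (−0.34875)² + (+0.31125)² + (−0.84875)² + (−0.02875)² + (+0.13125)² + (+0.47125)² + (+0.26125)² + (+0.05125)² = 1.24989
Variance = 1.24989 / 7 = 0.17856
SE* = √0.17856

SE* = 0.4226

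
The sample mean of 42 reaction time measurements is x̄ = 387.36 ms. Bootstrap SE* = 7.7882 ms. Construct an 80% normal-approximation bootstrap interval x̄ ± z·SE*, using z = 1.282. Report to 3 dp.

Margin = 1.282 × 7.7882 = 9.9845
Interval: 387.36 ± 9.9845

(377.376, 397.344)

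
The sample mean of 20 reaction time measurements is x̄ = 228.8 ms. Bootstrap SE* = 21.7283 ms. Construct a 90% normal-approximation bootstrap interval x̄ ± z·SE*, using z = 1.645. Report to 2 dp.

(193.06, 264.54)

Margin = 1.645 × 21.7283 = 35.743
Interval: 228.8 ± 35.743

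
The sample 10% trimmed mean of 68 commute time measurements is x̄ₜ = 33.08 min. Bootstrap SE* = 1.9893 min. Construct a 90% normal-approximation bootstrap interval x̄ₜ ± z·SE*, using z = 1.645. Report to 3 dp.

Margin = 1.645 × 1.9893 = 3.2724
Interval: 33.08 ± 3.2724

(29.808, 36.352)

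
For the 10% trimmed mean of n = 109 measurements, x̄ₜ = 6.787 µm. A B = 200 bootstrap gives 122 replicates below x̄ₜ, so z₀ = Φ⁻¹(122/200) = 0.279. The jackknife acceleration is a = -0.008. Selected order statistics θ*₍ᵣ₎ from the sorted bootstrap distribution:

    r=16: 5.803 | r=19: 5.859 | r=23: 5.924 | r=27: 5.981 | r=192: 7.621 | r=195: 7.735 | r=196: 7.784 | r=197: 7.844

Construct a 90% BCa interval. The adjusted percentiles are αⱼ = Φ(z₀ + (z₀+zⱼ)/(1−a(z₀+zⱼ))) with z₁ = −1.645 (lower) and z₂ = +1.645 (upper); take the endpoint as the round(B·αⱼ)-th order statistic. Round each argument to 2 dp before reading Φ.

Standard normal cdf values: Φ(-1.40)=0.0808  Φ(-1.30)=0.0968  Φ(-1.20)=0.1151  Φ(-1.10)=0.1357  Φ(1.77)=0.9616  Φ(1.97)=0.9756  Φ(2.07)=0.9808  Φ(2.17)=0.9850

(5.981, 7.844)

Lower: z₀ + z₁ = 0.279 + (-1.645) = -1.366; 1 − a(z₀+z₁) = 1 − (-0.008)(-1.366) = 0.9891; argument = 0.279 + (-1.366)/0.9891 = -1.1021 → -1.10.
α₁ = Φ(-1.10) = 0.1357; rank = round(200 × 0.1357) = 27; θ*₍27₎ = 5.981.
Upper: z₀ + z₂ = 1.924; 1 − a(z₀+z₂) = 1.0154; argument = 2.1738 → 2.17; α₂ = 0.9850; rank = 197; θ*₍197₎ = 7.844.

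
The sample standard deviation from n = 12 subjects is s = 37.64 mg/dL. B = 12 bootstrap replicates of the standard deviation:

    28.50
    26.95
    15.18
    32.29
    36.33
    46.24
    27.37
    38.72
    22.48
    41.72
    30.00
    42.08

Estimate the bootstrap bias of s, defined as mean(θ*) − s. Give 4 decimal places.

bias = −5.3183

mean(θ*) = (28.50 + 26.95 + 15.18 + 32.29 + 36.33 + 46.24 + 27.37 + 38.72 + 22.48 + 41.72 + 30.00 + 42.08) / 12 = 32.32167
bias = 32.32167 − 37.64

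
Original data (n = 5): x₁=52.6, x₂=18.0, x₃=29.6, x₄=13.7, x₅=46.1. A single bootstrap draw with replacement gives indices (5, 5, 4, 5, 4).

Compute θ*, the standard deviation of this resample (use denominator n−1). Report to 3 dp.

θ* = 17.746

Resample values: 46.1, 46.1, 13.7, 46.1, 13.7.
Mean = 33.1400; sum of squared deviations = 1259.7120
s² = 1259.7120 / 4 = 314.9280
s = √314.9280 = 17.746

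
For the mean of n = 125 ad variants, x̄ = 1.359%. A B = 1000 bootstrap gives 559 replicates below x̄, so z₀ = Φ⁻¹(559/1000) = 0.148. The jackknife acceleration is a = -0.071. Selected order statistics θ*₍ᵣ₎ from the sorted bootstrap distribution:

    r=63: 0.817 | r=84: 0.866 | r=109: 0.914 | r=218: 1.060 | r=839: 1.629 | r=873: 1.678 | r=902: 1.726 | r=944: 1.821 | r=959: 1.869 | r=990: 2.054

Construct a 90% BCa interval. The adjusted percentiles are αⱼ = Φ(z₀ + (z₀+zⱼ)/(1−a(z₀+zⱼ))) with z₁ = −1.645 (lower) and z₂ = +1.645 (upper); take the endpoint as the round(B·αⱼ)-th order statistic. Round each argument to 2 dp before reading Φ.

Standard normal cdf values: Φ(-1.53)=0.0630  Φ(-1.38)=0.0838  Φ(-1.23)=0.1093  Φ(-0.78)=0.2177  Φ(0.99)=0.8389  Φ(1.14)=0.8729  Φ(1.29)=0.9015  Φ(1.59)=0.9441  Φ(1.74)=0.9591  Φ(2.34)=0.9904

Lower: z₀ + z₁ = 0.148 + (-1.645) = -1.497; 1 − a(z₀+z₁) = 1 − (-0.071)(-1.497) = 0.8937; argument = 0.148 + (-1.497)/0.8937 = -1.5270 → -1.53.
α₁ = Φ(-1.53) = 0.0630; rank = round(1000 × 0.0630) = 63; θ*₍63₎ = 0.817.
Upper: z₀ + z₂ = 1.793; 1 − a(z₀+z₂) = 1.1273; argument = 1.7385 → 1.74; α₂ = 0.9591; rank = 959; θ*₍959₎ = 1.869.

(0.817, 1.869)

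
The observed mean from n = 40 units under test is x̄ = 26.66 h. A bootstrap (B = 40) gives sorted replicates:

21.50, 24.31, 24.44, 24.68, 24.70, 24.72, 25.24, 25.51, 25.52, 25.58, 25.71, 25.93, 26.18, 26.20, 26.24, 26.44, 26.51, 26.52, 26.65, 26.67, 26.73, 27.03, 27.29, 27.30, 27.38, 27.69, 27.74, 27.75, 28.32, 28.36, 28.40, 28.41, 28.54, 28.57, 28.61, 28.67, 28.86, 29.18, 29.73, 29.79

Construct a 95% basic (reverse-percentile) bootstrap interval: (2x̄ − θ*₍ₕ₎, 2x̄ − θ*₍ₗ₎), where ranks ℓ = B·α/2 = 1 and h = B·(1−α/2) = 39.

Percentile endpoints at ranks 1 and 39: θ*₍1₎ = 21.50, θ*₍39₎ = 29.73.
Basic interval reflects these around x̄:
  lower = 2 × 26.66 − 29.73 = 23.59
  upper = 2 × 26.66 − 21.50 = 31.82

(23.59, 31.82)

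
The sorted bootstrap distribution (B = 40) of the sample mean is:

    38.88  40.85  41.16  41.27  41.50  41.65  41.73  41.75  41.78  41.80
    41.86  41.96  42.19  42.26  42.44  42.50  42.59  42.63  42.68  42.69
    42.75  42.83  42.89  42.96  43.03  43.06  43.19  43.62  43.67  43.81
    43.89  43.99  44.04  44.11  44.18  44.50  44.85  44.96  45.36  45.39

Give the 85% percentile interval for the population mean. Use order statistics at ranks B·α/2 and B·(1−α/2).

(41.16, 44.85)

α = 0.15; lower rank = 40 × 0.075 = 3; upper rank = 40 × 0.925 = 37.
The 3rd smallest replicate is 41.16; the 37th is 44.85.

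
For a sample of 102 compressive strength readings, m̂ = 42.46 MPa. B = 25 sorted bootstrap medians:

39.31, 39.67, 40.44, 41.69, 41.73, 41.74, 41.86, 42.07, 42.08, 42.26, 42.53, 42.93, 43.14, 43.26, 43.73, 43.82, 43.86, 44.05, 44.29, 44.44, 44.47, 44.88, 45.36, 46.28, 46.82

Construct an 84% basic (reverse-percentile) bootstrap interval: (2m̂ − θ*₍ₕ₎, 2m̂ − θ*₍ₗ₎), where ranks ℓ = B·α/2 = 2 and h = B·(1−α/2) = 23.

Percentile endpoints at ranks 2 and 23: θ*₍2₎ = 39.67, θ*₍23₎ = 45.36.
Basic interval reflects these around m̂:
  lower = 2 × 42.46 − 45.36 = 39.56
  upper = 2 × 42.46 − 39.67 = 45.25

(39.56, 45.25)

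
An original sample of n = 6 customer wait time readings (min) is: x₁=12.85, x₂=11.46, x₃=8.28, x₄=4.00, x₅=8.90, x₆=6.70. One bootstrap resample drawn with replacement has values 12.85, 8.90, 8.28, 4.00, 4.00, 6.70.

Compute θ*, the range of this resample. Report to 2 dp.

θ* = 8.85

Range = 12.85 − 4.00 = 8.85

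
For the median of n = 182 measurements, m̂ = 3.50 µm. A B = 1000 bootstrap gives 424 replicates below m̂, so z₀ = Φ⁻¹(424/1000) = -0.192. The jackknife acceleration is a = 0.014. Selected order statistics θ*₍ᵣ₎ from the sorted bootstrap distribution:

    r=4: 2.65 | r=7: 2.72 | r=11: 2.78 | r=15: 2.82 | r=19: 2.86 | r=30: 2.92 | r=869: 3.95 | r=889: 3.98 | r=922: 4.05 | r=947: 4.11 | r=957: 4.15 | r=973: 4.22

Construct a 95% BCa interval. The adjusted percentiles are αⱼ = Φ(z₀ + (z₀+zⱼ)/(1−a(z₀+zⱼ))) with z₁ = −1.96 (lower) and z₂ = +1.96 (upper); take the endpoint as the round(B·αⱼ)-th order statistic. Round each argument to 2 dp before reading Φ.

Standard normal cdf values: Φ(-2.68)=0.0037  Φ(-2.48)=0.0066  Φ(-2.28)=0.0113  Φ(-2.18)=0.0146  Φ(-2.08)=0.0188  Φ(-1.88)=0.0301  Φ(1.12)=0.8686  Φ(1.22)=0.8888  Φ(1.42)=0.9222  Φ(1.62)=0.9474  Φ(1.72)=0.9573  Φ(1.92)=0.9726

Lower: z₀ + z₁ = -0.192 + (-1.960) = -2.152; 1 − a(z₀+z₁) = 1 − (0.014)(-2.152) = 1.0301; argument = -0.192 + (-2.152)/1.0301 = -2.2811 → -2.28.
α₁ = Φ(-2.28) = 0.0113; rank = round(1000 × 0.0113) = 11; θ*₍11₎ = 2.78.
Upper: z₀ + z₂ = 1.768; 1 − a(z₀+z₂) = 0.9752; argument = 1.6209 → 1.62; α₂ = 0.9474; rank = 947; θ*₍947₎ = 4.11.

(2.78, 4.11)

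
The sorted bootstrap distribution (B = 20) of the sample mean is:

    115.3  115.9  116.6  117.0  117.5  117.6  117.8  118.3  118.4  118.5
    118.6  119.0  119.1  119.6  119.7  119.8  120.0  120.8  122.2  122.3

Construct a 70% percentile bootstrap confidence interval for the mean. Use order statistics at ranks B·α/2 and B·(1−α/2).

(116.6, 120.0)

α = 0.30; lower rank = 20 × 0.150 = 3; upper rank = 20 × 0.850 = 17.
The 3rd smallest replicate is 116.6; the 17th is 120.0.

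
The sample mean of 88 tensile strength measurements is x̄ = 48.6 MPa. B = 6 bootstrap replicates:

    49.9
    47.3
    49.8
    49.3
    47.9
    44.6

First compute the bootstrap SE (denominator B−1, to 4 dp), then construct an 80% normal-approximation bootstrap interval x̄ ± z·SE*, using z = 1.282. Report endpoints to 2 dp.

(46.00, 51.20)

Mean of replicates = 48.1333; sum of squared deviations = 20.4933; SE* = √(20.4933/5) = 2.0245
Margin = 1.282 × 2.0245 = 2.595
Interval: 48.6 ± 2.595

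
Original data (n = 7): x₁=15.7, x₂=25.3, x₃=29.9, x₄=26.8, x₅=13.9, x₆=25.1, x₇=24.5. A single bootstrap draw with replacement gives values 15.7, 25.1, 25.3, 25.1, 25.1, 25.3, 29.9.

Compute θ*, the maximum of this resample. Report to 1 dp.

θ* = 29.9

Maximum = 29.9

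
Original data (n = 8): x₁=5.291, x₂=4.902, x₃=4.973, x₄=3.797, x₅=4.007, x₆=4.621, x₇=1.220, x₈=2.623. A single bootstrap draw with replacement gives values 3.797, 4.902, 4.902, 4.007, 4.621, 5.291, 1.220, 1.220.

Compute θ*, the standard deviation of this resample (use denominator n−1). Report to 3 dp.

Mean = 3.7450; sum of squared deviations = 18.6574
s² = 18.6574 / 7 = 2.6653
s = √2.6653 = 1.633

θ* = 1.633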